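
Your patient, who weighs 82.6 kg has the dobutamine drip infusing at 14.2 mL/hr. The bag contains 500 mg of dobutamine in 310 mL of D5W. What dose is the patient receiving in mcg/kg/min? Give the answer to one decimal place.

Concentration = 500 mg ÷ 310 mL = 1.612903 mg/mL = 1612.903 mcg/mL
Drug rate = 14.2 mL/hr × 1612.903 mcg/mL = 22903.23 mcg/hr
22903.23 mcg/hr ÷ 60 min/hr = 381.7204 mcg/min
381.7204 mcg/min ÷ 82.6 kg = 4.621313 mcg/kg/min

4.6 mcg/kg/min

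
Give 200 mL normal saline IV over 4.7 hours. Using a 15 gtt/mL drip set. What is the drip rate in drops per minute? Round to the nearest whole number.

11 gtt/min

200 mL ÷ (4.7 hr × 60 = 282 min) = 0.7092199 mL/min
0.7092199 mL/min × 15 gtt/mL = 10.6383 gtt/min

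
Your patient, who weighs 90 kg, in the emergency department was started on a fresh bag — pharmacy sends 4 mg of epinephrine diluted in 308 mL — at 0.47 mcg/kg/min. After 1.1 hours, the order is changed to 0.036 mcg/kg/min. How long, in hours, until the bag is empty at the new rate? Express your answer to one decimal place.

Initial rate:
Dose = 0.47 mcg/kg/min × 90 kg = 42.3 mcg/min
42.3 mcg/min × 60 min/hr = 2538 mcg/hr
Concentration = 4 mg ÷ 308 mL = 0.01298701 mg/mL = 12.98701 mcg/mL
Rate = 2538 mcg/hr ÷ 12.98701 mcg/mL = 195.426 mL/hr
Volume infused so far = 195.426 mL/hr × 1.1 hr = 214.9686 mL
Volume remaining = 308 − 214.9686 = 93.0314 mL
New rate:
Dose = 0.036 mcg/kg/min × 90 kg = 3.24 mcg/min
3.24 mcg/min × 60 min/hr = 194.4 mcg/hr
Rate = 194.4 mcg/hr ÷ 12.98701 mcg/mL = 14.9688 mL/hr
Time remaining = 93.0314 mL ÷ 14.9688 mL/hr = 6.215021 hr

6.2 hours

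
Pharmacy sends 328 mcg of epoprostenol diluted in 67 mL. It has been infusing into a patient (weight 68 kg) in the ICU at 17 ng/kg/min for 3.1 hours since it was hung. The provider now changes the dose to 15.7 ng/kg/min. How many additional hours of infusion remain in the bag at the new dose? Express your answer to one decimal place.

Initial rate:
Dose = 17 ng/kg/min × 68 kg = 1156 ng/min
1156 ng/min × 60 min/hr = 69360 ng/hr
Concentration = 328 mcg ÷ 67 mL = 4.895522 mcg/mL = 4895.522 ng/mL
Rate = 69360 ng/hr ÷ 4895.522 ng/mL = 14.16805 mL/hr
Volume infused so far = 14.16805 mL/hr × 3.1 hr = 43.92095 mL
Volume remaining = 67 − 43.92095 = 23.07905 mL
New rate:
Dose = 15.7 ng/kg/min × 68 kg = 1067.6 ng/min
1067.6 ng/min × 60 min/hr = 64056 ng/hr
Rate = 64056 ng/hr ÷ 4895.522 ng/mL = 13.08461 mL/hr
Time remaining = 23.07905 mL ÷ 13.08461 mL/hr = 1.763832 hr

1.8 hours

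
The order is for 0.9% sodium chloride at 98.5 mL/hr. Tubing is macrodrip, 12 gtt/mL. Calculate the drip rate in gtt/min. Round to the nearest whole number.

98.5 mL/hr ÷ 60 min/hr = 1.641667 mL/min
1.641667 mL/min × 12 gtt/mL = 19.7 gtt/min

20 gtt/min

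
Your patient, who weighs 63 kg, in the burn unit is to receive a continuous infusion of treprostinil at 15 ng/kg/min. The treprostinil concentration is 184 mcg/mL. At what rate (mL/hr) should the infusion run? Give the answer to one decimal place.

Dose = 15 ng/kg/min × 63 kg = 945 ng/min
945 ng/min × 60 min/hr = 56700 ng/hr
Concentration = 184 mcg/mL = 184000 ng/mL
Rate = 56700 ng/hr ÷ 184000 ng/mL = 0.3081522 mL/hr

0.3 mL/hr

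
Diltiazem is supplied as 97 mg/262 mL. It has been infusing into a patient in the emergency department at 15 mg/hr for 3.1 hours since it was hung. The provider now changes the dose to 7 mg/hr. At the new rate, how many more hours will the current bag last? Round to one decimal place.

Initial rate:
Concentration = 97 mg ÷ 262 mL = 0.370229 mg/mL
Rate = 15 mg/hr ÷ 0.370229 mg/mL = 40.51546 mL/hr
Volume infused so far = 40.51546 mL/hr × 3.1 hr = 125.5979 mL
Volume remaining = 262 − 125.5979 = 136.4021 mL
New rate:
Rate = 7 mg/hr ÷ 0.370229 mg/mL = 18.90722 mL/hr
Time remaining = 136.4021 mL ÷ 18.90722 mL/hr = 7.214286 hr

7.2 hours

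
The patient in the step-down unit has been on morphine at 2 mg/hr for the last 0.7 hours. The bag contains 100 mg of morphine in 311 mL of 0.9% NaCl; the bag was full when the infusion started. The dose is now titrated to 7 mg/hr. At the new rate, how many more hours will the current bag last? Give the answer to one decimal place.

14.1 hours

Initial rate:
Concentration = 100 mg ÷ 311 mL = 0.3215434 mg/mL
Rate = 2 mg/hr ÷ 0.3215434 mg/mL = 6.22 mL/hr
Volume infused so far = 6.22 mL/hr × 0.7 hr = 4.354 mL
Volume remaining = 311 − 4.354 = 306.646 mL
New rate:
Rate = 7 mg/hr ÷ 0.3215434 mg/mL = 21.77 mL/hr
Time remaining = 306.646 mL ÷ 21.77 mL/hr = 14.08571 hr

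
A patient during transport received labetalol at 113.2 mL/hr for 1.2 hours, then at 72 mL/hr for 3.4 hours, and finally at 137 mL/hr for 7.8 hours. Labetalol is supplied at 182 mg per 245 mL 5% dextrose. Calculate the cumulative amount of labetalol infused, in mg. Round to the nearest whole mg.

Concentration = 182 mg ÷ 245 mL = 0.7428571 mg/mL
Stage 1: 113.2 mL/hr × 1.2 hr = 135.84 mL → 135.84 mL × 0.7428571 mg/mL = 100.9097 mg
Stage 2: 72 mL/hr × 3.4 hr = 244.8 mL → 244.8 mL × 0.7428571 mg/mL = 181.8514 mg
Stage 3: 137 mL/hr × 7.8 hr = 1068.6 mL → 1068.6 mL × 0.7428571 mg/mL = 793.8171 mg
Total = 100.9097 + 181.8514 + 793.8171 = 1076.578 mg

1077 mg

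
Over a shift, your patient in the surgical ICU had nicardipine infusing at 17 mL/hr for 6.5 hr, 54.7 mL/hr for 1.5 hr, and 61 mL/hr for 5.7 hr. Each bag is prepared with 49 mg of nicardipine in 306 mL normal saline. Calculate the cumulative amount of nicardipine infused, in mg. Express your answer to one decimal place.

86.5 mg

Concentration = 49 mg ÷ 306 mL = 0.1601307 mg/mL
Stage 1: 17 mL/hr × 6.5 hr = 110.5 mL → 110.5 mL × 0.1601307 mg/mL = 17.69444 mg
Stage 2: 54.7 mL/hr × 1.5 hr = 82.05 mL → 82.05 mL × 0.1601307 mg/mL = 13.13873 mg
Stage 3: 61 mL/hr × 5.7 hr = 347.7 mL → 347.7 mL × 0.1601307 mg/mL = 55.67745 mg
Total = 17.69444 + 13.13873 + 55.67745 = 86.51062 mg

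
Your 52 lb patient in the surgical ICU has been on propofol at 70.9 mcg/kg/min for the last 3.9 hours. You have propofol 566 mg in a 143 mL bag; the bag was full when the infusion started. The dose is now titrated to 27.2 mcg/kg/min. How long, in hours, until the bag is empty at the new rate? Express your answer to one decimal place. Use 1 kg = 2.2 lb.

Initial rate:
Weight = 52 lb ÷ 2.2 lb/kg = 23.63636 kg
Dose = 70.9 mcg/kg/min × 23.63636 kg = 1675.818 mcg/min
1675.818 mcg/min × 60 min/hr = 100549.1 mcg/hr
Concentration = 566 mg ÷ 143 mL = 3.958042 mg/mL = 3958.042 mcg/mL
Rate = 100549.1 mcg/hr ÷ 3958.042 mcg/mL = 25.40375 mL/hr
Volume infused so far = 25.40375 mL/hr × 3.9 hr = 99.07461 mL
Volume remaining = 143 − 99.07461 = 43.92539 mL
New rate:
Dose = 27.2 mcg/kg/min × 23.63636 kg = 642.9091 mcg/min
642.9091 mcg/min × 60 min/hr = 38574.55 mcg/hr
Rate = 38574.55 mcg/hr ÷ 3958.042 mcg/mL = 9.745866 mL/hr
Time remaining = 43.92539 mL ÷ 9.745866 mL/hr = 4.50708 hr

4.5 hours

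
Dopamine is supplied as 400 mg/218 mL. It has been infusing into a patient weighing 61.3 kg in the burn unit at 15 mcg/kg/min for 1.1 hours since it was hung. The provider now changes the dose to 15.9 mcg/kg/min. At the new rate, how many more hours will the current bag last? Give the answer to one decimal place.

Initial rate:
Dose = 15 mcg/kg/min × 61.3 kg = 919.5 mcg/min
919.5 mcg/min × 60 min/hr = 55170 mcg/hr
Concentration = 400 mg ÷ 218 mL = 1.834862 mg/mL = 1834.862 mcg/mL
Rate = 55170 mcg/hr ÷ 1834.862 mcg/mL = 30.06765 mL/hr
Volume infused so far = 30.06765 mL/hr × 1.1 hr = 33.07442 mL
Volume remaining = 218 − 33.07442 = 184.9256 mL
New rate:
Dose = 15.9 mcg/kg/min × 61.3 kg = 974.67 mcg/min
974.67 mcg/min × 60 min/hr = 58480.2 mcg/hr
Rate = 58480.2 mcg/hr ÷ 1834.862 mcg/mL = 31.87171 mL/hr
Time remaining = 184.9256 mL ÷ 31.87171 mL/hr = 5.802186 hr

5.8 hours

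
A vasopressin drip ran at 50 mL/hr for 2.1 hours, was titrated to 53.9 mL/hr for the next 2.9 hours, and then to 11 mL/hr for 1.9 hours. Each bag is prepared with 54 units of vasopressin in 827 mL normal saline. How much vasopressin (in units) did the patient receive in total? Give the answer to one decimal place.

18.4 units

Concentration = 54 units ÷ 827 mL = 0.06529625 units/mL
Stage 1: 50 mL/hr × 2.1 hr = 105 mL → 105 mL × 0.06529625 units/mL = 6.856106 units
Stage 2: 53.9 mL/hr × 2.9 hr = 156.31 mL → 156.31 mL × 0.06529625 units/mL = 10.20646 units
Stage 3: 11 mL/hr × 1.9 hr = 20.9 mL → 20.9 mL × 0.06529625 units/mL = 1.364692 units
Total = 6.856106 + 10.20646 + 1.364692 = 18.42726 units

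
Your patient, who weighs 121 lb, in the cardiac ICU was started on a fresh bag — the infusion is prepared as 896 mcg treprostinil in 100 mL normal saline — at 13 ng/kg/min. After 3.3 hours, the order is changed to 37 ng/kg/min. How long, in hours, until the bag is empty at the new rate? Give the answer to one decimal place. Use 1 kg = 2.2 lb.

Initial rate:
Weight = 121 lb ÷ 2.2 lb/kg = 55 kg
Dose = 13 ng/kg/min × 55 kg = 715 ng/min
715 ng/min × 60 min/hr = 42900 ng/hr
Concentration = 896 mcg ÷ 100 mL = 8.96 mcg/mL = 8960 ng/mL
Rate = 42900 ng/hr ÷ 8960 ng/mL = 4.787946 mL/hr
Volume infused so far = 4.787946 mL/hr × 3.3 hr = 15.80022 mL
Volume remaining = 100 − 15.80022 = 84.19978 mL
New rate:
Dose = 37 ng/kg/min × 55 kg = 2035 ng/min
2035 ng/min × 60 min/hr = 122100 ng/hr
Rate = 122100 ng/hr ÷ 8960 ng/mL = 13.62723 mL/hr
Time remaining = 84.19978 mL ÷ 13.62723 mL/hr = 6.178788 hr

6.2 hours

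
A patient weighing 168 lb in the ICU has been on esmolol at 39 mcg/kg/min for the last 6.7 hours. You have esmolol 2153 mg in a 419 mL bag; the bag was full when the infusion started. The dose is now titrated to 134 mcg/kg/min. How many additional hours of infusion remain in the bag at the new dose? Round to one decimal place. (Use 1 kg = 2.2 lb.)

1.6 hours

Initial rate:
Weight = 168 lb ÷ 2.2 lb/kg = 76.36364 kg
Dose = 39 mcg/kg/min × 76.36364 kg = 2978.182 mcg/min
2978.182 mcg/min × 60 min/hr = 178690.9 mcg/hr
Concentration = 2153 mg ÷ 419 mL = 5.138425 mg/mL = 5138.425 mcg/mL
Rate = 178690.9 mcg/hr ÷ 5138.425 mcg/mL = 34.77543 mL/hr
Volume infused so far = 34.77543 mL/hr × 6.7 hr = 232.9954 mL
Volume remaining = 419 − 232.9954 = 186.0046 mL
New rate:
Dose = 134 mcg/kg/min × 76.36364 kg = 10232.73 mcg/min
10232.73 mcg/min × 60 min/hr = 613963.6 mcg/hr
Rate = 613963.6 mcg/hr ÷ 5138.425 mcg/mL = 119.4848 mL/hr
Time remaining = 186.0046 mL ÷ 119.4848 mL/hr = 1.556722 hr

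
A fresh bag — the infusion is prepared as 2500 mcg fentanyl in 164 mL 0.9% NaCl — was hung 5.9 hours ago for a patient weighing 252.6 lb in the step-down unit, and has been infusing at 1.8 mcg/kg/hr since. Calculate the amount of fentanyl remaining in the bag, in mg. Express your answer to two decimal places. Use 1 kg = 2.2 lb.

1.28 mg

Weight = 252.6 lb ÷ 2.2 lb/kg = 114.8182 kg
Dose = 1.8 mcg/kg/hr × 114.8182 kg = 206.6727 mcg/hr
Concentration = 2500 mcg ÷ 164 mL = 15.2439 mcg/mL
Rate = 206.6727 mcg/hr ÷ 15.2439 mcg/mL = 13.55773 mL/hr
Volume infused = 13.55773 mL/hr × 5.9 hr = 79.99061 mL
Volume remaining = 164 − 79.99061 = 84.00939 mL
Drug remaining = 84.00939 mL × 15.2439 mcg/mL = 1280.631 mcg = 1.280631 mg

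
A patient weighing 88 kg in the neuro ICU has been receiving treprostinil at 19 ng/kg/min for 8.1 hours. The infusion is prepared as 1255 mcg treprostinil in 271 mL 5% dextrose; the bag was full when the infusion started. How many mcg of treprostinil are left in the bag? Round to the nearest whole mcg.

Dose = 19 ng/kg/min × 88 kg = 1672 ng/min
1672 ng/min × 60 min/hr = 100320 ng/hr
Concentration = 1255 mcg ÷ 271 mL = 4.630996 mcg/mL = 4630.996 ng/mL
Rate = 100320 ng/hr ÷ 4630.996 ng/mL = 21.66273 mL/hr
Volume infused = 21.66273 mL/hr × 8.1 hr = 175.4681 mL
Volume remaining = 271 − 175.4681 = 95.53193 mL
Drug remaining = 95.53193 mL × 4630.996 ng/mL = 442408 ng = 442.408 mcg

442 mcg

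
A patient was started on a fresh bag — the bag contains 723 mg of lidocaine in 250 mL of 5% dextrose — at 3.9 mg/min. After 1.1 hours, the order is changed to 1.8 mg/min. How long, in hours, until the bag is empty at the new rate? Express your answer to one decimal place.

Initial rate:
3.9 mg/min × 60 min/hr = 234 mg/hr
Concentration = 723 mg ÷ 250 mL = 2.892 mg/mL
Rate = 234 mg/hr ÷ 2.892 mg/mL = 80.91286 mL/hr
Volume infused so far = 80.91286 mL/hr × 1.1 hr = 89.00415 mL
Volume remaining = 250 − 89.00415 = 160.9959 mL
New rate:
1.8 mg/min × 60 min/hr = 108 mg/hr
Rate = 108 mg/hr ÷ 2.892 mg/mL = 37.3444 mL/hr
Time remaining = 160.9959 mL ÷ 37.3444 mL/hr = 4.311111 hr

4.3 hours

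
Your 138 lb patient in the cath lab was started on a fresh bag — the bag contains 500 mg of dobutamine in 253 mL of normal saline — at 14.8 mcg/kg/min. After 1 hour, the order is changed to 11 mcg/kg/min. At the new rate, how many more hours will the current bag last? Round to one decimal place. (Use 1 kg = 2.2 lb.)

10.7 hours

Initial rate:
Weight = 138 lb ÷ 2.2 lb/kg = 62.72727 kg
Dose = 14.8 mcg/kg/min × 62.72727 kg = 928.3636 mcg/min
928.3636 mcg/min × 60 min/hr = 55701.82 mcg/hr
Concentration = 500 mg ÷ 253 mL = 1.976285 mg/mL = 1976.285 mcg/mL
Rate = 55701.82 mcg/hr ÷ 1976.285 mcg/mL = 28.18512 mL/hr
Volume infused so far = 28.18512 mL/hr × 1 hr = 28.18512 mL
Volume remaining = 253 − 28.18512 = 224.8149 mL
New rate:
Dose = 11 mcg/kg/min × 62.72727 kg = 690 mcg/min
690 mcg/min × 60 min/hr = 41400 mcg/hr
Rate = 41400 mcg/hr ÷ 1976.285 mcg/mL = 20.9484 mL/hr
Time remaining = 224.8149 mL ÷ 20.9484 mL/hr = 10.73184 hr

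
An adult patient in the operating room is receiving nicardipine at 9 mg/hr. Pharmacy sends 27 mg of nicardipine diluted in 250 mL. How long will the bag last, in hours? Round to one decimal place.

Concentration = 27 mg ÷ 250 mL = 0.108 mg/mL
Rate = 9 mg/hr ÷ 0.108 mg/mL = 83.33333 mL/hr
Duration = 250 mL ÷ 83.33333 mL/hr = 3 hr

3.0 hours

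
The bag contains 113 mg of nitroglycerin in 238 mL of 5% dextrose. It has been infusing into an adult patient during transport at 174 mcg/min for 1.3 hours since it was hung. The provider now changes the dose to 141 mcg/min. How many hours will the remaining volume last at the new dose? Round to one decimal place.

11.8 hours

Initial rate:
174 mcg/min × 60 min/hr = 10440 mcg/hr
Concentration = 113 mg ÷ 238 mL = 0.4747899 mg/mL = 474.7899 mcg/mL
Rate = 10440 mcg/hr ÷ 474.7899 mcg/mL = 21.98867 mL/hr
Volume infused so far = 21.98867 mL/hr × 1.3 hr = 28.58527 mL
Volume remaining = 238 − 28.58527 = 209.4147 mL
New rate:
141 mcg/min × 60 min/hr = 8460 mcg/hr
Rate = 8460 mcg/hr ÷ 474.7899 mcg/mL = 17.81841 mL/hr
Time remaining = 209.4147 mL ÷ 17.81841 mL/hr = 11.75272 hr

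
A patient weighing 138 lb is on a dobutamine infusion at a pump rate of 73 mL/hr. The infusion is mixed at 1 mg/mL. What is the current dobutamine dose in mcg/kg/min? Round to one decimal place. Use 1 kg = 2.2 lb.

19.4 mcg/kg/min

Weight = 138 lb ÷ 2.2 lb/kg = 62.72727 kg
Concentration = 1 mg/mL = 1000 mcg/mL
Drug rate = 73 mL/hr × 1000 mcg/mL = 73000 mcg/hr
73000 mcg/hr ÷ 60 min/hr = 1216.667 mcg/min
1216.667 mcg/min ÷ 62.72727 kg = 19.39614 mcg/kg/min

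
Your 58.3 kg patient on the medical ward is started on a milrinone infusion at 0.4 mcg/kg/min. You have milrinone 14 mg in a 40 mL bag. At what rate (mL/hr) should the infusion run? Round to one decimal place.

4.0 mL/hr

Dose = 0.4 mcg/kg/min × 58.3 kg = 23.32 mcg/min
23.32 mcg/min × 60 min/hr = 1399.2 mcg/hr
Concentration = 14 mg ÷ 40 mL = 0.35 mg/mL = 350 mcg/mL
Rate = 1399.2 mcg/hr ÷ 350 mcg/mL = 3.997714 mL/hr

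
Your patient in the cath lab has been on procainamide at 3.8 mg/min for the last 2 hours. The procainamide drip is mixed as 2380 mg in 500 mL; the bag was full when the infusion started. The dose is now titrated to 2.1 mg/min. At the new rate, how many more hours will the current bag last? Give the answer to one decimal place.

15.3 hours

Initial rate:
3.8 mg/min × 60 min/hr = 228 mg/hr
Concentration = 2380 mg ÷ 500 mL = 4.76 mg/mL
Rate = 228 mg/hr ÷ 4.76 mg/mL = 47.89916 mL/hr
Volume infused so far = 47.89916 mL/hr × 2 hr = 95.79832 mL
Volume remaining = 500 − 95.79832 = 404.2017 mL
New rate:
2.1 mg/min × 60 min/hr = 126 mg/hr
Rate = 126 mg/hr ÷ 4.76 mg/mL = 26.47059 mL/hr
Time remaining = 404.2017 mL ÷ 26.47059 mL/hr = 15.26984 hr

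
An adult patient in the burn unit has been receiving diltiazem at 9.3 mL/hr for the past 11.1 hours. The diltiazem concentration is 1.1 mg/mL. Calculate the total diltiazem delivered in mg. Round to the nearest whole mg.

114 mg

Drug rate = 9.3 mL/hr × 1.1 mg/mL = 10.23 mg/hr
Total = 10.23 mg/hr × 11.1 hr = 113.553 mg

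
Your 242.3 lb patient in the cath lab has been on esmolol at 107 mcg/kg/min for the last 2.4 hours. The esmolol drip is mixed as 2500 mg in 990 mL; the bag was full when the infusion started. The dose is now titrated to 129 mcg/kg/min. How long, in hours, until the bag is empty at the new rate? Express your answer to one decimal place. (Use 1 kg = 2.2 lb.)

Initial rate:
Weight = 242.3 lb ÷ 2.2 lb/kg = 110.1364 kg
Dose = 107 mcg/kg/min × 110.1364 kg = 11784.59 mcg/min
11784.59 mcg/min × 60 min/hr = 707075.5 mcg/hr
Concentration = 2500 mg ÷ 990 mL = 2.525253 mg/mL = 2525.253 mcg/mL
Rate = 707075.5 mcg/hr ÷ 2525.253 mcg/mL = 280.0019 mL/hr
Volume infused so far = 280.0019 mL/hr × 2.4 hr = 672.0045 mL
Volume remaining = 990 − 672.0045 = 317.9955 mL
New rate:
Dose = 129 mcg/kg/min × 110.1364 kg = 14207.59 mcg/min
14207.59 mcg/min × 60 min/hr = 852455.5 mcg/hr
Rate = 852455.5 mcg/hr ÷ 2525.253 mcg/mL = 337.5724 mL/hr
Time remaining = 317.9955 mL ÷ 337.5724 mL/hr = 0.9420069 hr

0.9 hours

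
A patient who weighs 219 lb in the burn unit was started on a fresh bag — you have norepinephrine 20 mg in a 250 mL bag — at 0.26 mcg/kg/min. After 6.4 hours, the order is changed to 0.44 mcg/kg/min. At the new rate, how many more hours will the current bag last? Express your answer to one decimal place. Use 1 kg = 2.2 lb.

Initial rate:
Weight = 219 lb ÷ 2.2 lb/kg = 99.54545 kg
Dose = 0.26 mcg/kg/min × 99.54545 kg = 25.88182 mcg/min
25.88182 mcg/min × 60 min/hr = 1552.909 mcg/hr
Concentration = 20 mg ÷ 250 mL = 0.08 mg/mL = 80 mcg/mL
Rate = 1552.909 mcg/hr ÷ 80 mcg/mL = 19.41136 mL/hr
Volume infused so far = 19.41136 mL/hr × 6.4 hr = 124.2327 mL
Volume remaining = 250 − 124.2327 = 125.7673 mL
New rate:
Dose = 0.44 mcg/kg/min × 99.54545 kg = 43.8 mcg/min
43.8 mcg/min × 60 min/hr = 2628 mcg/hr
Rate = 2628 mcg/hr ÷ 80 mcg/mL = 32.85 mL/hr
Time remaining = 125.7673 mL ÷ 32.85 mL/hr = 3.828532 hr

3.8 hours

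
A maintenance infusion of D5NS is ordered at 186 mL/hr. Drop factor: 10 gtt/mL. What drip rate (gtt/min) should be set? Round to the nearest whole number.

186 mL/hr ÷ 60 min/hr = 3.1 mL/min
3.1 mL/min × 10 gtt/mL = 31 gtt/min

31 gtt/min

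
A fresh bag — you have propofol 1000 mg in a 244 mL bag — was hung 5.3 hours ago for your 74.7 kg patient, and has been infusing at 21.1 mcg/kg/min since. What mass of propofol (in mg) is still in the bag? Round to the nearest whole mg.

Dose = 21.1 mcg/kg/min × 74.7 kg = 1576.17 mcg/min
1576.17 mcg/min × 60 min/hr = 94570.2 mcg/hr
Concentration = 1000 mg ÷ 244 mL = 4.098361 mg/mL = 4098.361 mcg/mL
Rate = 94570.2 mcg/hr ÷ 4098.361 mcg/mL = 23.07513 mL/hr
Volume infused = 23.07513 mL/hr × 5.3 hr = 122.2982 mL
Volume remaining = 244 − 122.2982 = 121.7018 mL
Drug remaining = 121.7018 mL × 4098.361 mcg/mL = 498777.9 mcg = 498.7779 mg

499 mg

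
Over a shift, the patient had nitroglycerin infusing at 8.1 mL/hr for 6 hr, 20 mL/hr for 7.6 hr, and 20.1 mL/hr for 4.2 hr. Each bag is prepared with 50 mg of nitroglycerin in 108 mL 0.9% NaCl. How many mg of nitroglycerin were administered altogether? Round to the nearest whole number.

Concentration = 50 mg ÷ 108 mL = 0.462963 mg/mL
Stage 1: 8.1 mL/hr × 6 hr = 48.6 mL → 48.6 mL × 0.462963 mg/mL = 22.5 mg
Stage 2: 20 mL/hr × 7.6 hr = 152 mL → 152 mL × 0.462963 mg/mL = 70.37037 mg
Stage 3: 20.1 mL/hr × 4.2 hr = 84.42 mL → 84.42 mL × 0.462963 mg/mL = 39.08333 mg
Total = 22.5 + 70.37037 + 39.08333 = 131.9537 mg

132 mg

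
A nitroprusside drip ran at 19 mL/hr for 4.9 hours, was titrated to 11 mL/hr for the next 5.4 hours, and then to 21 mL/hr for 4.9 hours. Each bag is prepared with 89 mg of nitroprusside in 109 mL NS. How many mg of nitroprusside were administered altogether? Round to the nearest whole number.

Concentration = 89 mg ÷ 109 mL = 0.8165138 mg/mL
Stage 1: 19 mL/hr × 4.9 hr = 93.1 mL → 93.1 mL × 0.8165138 mg/mL = 76.01743 mg
Stage 2: 11 mL/hr × 5.4 hr = 59.4 mL → 59.4 mL × 0.8165138 mg/mL = 48.50092 mg
Stage 3: 21 mL/hr × 4.9 hr = 102.9 mL → 102.9 mL × 0.8165138 mg/mL = 84.01927 mg
Total = 76.01743 + 48.50092 + 84.01927 = 208.5376 mg

209 mg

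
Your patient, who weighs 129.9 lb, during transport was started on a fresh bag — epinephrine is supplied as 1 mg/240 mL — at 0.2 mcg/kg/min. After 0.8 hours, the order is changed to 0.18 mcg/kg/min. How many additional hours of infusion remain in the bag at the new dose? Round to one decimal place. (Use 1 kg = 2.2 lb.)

0.7 hours

Initial rate:
Weight = 129.9 lb ÷ 2.2 lb/kg = 59.04545 kg
Dose = 0.2 mcg/kg/min × 59.04545 kg = 11.80909 mcg/min
11.80909 mcg/min × 60 min/hr = 708.5455 mcg/hr
Concentration = 1 mg ÷ 240 mL = 0.004166667 mg/mL = 4.166667 mcg/mL
Rate = 708.5455 mcg/hr ÷ 4.166667 mcg/mL = 170.0509 mL/hr
Volume infused so far = 170.0509 mL/hr × 0.8 hr = 136.0407 mL
Volume remaining = 240 − 136.0407 = 103.9593 mL
New rate:
Dose = 0.18 mcg/kg/min × 59.04545 kg = 10.62818 mcg/min
10.62818 mcg/min × 60 min/hr = 637.6909 mcg/hr
Rate = 637.6909 mcg/hr ÷ 4.166667 mcg/mL = 153.0458 mL/hr
Time remaining = 103.9593 mL ÷ 153.0458 mL/hr = 0.679269 hr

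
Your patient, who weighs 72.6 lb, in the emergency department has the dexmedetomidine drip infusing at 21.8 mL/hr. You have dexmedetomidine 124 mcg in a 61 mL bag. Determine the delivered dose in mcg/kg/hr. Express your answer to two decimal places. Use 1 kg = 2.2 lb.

1.34 mcg/kg/hr

Weight = 72.6 lb ÷ 2.2 lb/kg = 33 kg
Concentration = 124 mcg ÷ 61 mL = 2.032787 mcg/mL
Drug rate = 21.8 mL/hr × 2.032787 mcg/mL = 44.31475 mcg/hr
44.31475 mcg/hr ÷ 33 kg = 1.342871 mcg/kg/hr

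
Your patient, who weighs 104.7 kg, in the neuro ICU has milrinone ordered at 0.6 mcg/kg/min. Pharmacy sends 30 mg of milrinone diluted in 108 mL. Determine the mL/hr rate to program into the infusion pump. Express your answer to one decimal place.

13.6 mL/hr

Dose = 0.6 mcg/kg/min × 104.7 kg = 62.82 mcg/min
62.82 mcg/min × 60 min/hr = 3769.2 mcg/hr
Concentration = 30 mg ÷ 108 mL = 0.2777778 mg/mL = 277.7778 mcg/mL
Rate = 3769.2 mcg/hr ÷ 277.7778 mcg/mL = 13.56912 mL/hr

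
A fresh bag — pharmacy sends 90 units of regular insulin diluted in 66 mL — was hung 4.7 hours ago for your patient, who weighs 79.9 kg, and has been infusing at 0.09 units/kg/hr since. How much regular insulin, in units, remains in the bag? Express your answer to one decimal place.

Dose = 0.09 units/kg/hr × 79.9 kg = 7.191 units/hr
Concentration = 90 units ÷ 66 mL = 1.363636 units/mL
Rate = 7.191 units/hr ÷ 1.363636 units/mL = 5.2734 mL/hr
Volume infused = 5.2734 mL/hr × 4.7 hr = 24.78498 mL
Volume remaining = 66 − 24.78498 = 41.21502 mL
Drug remaining = 41.21502 mL × 1.363636 units/mL = 56.2023 units

56.2 units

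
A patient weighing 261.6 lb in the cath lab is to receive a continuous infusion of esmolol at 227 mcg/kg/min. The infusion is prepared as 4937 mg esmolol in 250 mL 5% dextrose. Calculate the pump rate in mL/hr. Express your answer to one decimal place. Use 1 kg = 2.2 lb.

Weight = 261.6 lb ÷ 2.2 lb/kg = 118.9091 kg
Dose = 227 mcg/kg/min × 118.9091 kg = 26992.36 mcg/min
26992.36 mcg/min × 60 min/hr = 1619542 mcg/hr
Concentration = 4937 mg ÷ 250 mL = 19.748 mg/mL = 19748 mcg/mL
Rate = 1619542 mcg/hr ÷ 19748 mcg/mL = 82.01042 mL/hr

82.0 mL/hr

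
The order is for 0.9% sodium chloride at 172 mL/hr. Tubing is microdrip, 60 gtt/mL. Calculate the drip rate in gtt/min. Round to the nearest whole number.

172 gtt/min

172 mL/hr ÷ 60 min/hr = 2.866667 mL/min
2.866667 mL/min × 60 gtt/mL = 172 gtt/min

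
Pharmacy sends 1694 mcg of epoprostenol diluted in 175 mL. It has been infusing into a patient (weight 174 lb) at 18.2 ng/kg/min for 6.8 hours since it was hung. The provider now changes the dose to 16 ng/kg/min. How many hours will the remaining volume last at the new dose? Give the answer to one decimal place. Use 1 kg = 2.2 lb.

Initial rate:
Weight = 174 lb ÷ 2.2 lb/kg = 79.09091 kg
Dose = 18.2 ng/kg/min × 79.09091 kg = 1439.455 ng/min
1439.455 ng/min × 60 min/hr = 86367.27 ng/hr
Concentration = 1694 mcg ÷ 175 mL = 9.68 mcg/mL = 9680 ng/mL
Rate = 86367.27 ng/hr ÷ 9680 ng/mL = 8.922239 mL/hr
Volume infused so far = 8.922239 mL/hr × 6.8 hr = 60.67122 mL
Volume remaining = 175 − 60.67122 = 114.3288 mL
New rate:
Dose = 16 ng/kg/min × 79.09091 kg = 1265.455 ng/min
1265.455 ng/min × 60 min/hr = 75927.27 ng/hr
Rate = 75927.27 ng/hr ÷ 9680 ng/mL = 7.843727 mL/hr
Time remaining = 114.3288 mL ÷ 7.843727 mL/hr = 14.57582 hr

14.6 hours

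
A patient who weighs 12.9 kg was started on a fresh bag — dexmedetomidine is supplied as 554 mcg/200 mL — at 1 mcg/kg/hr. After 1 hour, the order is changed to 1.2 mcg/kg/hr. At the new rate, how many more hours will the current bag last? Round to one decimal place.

Initial rate:
Dose = 1 mcg/kg/hr × 12.9 kg = 12.9 mcg/hr
Concentration = 554 mcg ÷ 200 mL = 2.77 mcg/mL
Rate = 12.9 mcg/hr ÷ 2.77 mcg/mL = 4.65704 mL/hr
Volume infused so far = 4.65704 mL/hr × 1 hr = 4.65704 mL
Volume remaining = 200 − 4.65704 = 195.343 mL
New rate:
Dose = 1.2 mcg/kg/hr × 12.9 kg = 15.48 mcg/hr
Rate = 15.48 mcg/hr ÷ 2.77 mcg/mL = 5.588448 mL/hr
Time remaining = 195.343 mL ÷ 5.588448 mL/hr = 34.95478 hr

35.0 hours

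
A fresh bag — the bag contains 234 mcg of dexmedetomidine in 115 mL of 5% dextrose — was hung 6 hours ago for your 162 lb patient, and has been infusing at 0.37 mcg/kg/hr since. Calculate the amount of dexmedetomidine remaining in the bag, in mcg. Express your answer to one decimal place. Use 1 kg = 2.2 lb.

Weight = 162 lb ÷ 2.2 lb/kg = 73.63636 kg
Dose = 0.37 mcg/kg/hr × 73.63636 kg = 27.24545 mcg/hr
Concentration = 234 mcg ÷ 115 mL = 2.034783 mcg/mL
Rate = 27.24545 mcg/hr ÷ 2.034783 mcg/mL = 13.38986 mL/hr
Volume infused = 13.38986 mL/hr × 6 hr = 80.33916 mL
Volume remaining = 115 − 80.33916 = 34.66084 mL
Drug remaining = 34.66084 mL × 2.034783 mcg/mL = 70.52727 mcg

70.5 mcg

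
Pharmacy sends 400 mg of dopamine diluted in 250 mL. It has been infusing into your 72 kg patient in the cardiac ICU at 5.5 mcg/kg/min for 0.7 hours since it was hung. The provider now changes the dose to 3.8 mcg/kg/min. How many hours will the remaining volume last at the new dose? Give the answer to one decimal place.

23.4 hours

Initial rate:
Dose = 5.5 mcg/kg/min × 72 kg = 396 mcg/min
396 mcg/min × 60 min/hr = 23760 mcg/hr
Concentration = 400 mg ÷ 250 mL = 1.6 mg/mL = 1600 mcg/mL
Rate = 23760 mcg/hr ÷ 1600 mcg/mL = 14.85 mL/hr
Volume infused so far = 14.85 mL/hr × 0.7 hr = 10.395 mL
Volume remaining = 250 − 10.395 = 239.605 mL
New rate:
Dose = 3.8 mcg/kg/min × 72 kg = 273.6 mcg/min
273.6 mcg/min × 60 min/hr = 16416 mcg/hr
Rate = 16416 mcg/hr ÷ 1600 mcg/mL = 10.26 mL/hr
Time remaining = 239.605 mL ÷ 10.26 mL/hr = 23.35331 hr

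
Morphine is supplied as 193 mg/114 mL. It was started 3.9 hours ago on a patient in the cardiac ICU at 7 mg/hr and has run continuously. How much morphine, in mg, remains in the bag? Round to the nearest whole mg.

166 mg

Concentration = 193 mg ÷ 114 mL = 1.692982 mg/mL
Rate = 7 mg/hr ÷ 1.692982 mg/mL = 4.134715 mL/hr
Volume infused = 4.134715 mL/hr × 3.9 hr = 16.12539 mL
Volume remaining = 114 − 16.12539 = 97.87461 mL
Drug remaining = 97.87461 mL × 1.692982 mg/mL = 165.7 mg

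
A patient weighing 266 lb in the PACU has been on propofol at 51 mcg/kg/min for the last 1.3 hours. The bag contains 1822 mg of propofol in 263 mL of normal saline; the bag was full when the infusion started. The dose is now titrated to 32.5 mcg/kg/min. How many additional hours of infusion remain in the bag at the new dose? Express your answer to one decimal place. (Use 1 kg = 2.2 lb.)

Initial rate:
Weight = 266 lb ÷ 2.2 lb/kg = 120.9091 kg
Dose = 51 mcg/kg/min × 120.9091 kg = 6166.364 mcg/min
6166.364 mcg/min × 60 min/hr = 369981.8 mcg/hr
Concentration = 1822 mg ÷ 263 mL = 6.927757 mg/mL = 6927.757 mcg/mL
Rate = 369981.8 mcg/hr ÷ 6927.757 mcg/mL = 53.40572 mL/hr
Volume infused so far = 53.40572 mL/hr × 1.3 hr = 69.42743 mL
Volume remaining = 263 − 69.42743 = 193.5726 mL
New rate:
Dose = 32.5 mcg/kg/min × 120.9091 kg = 3929.545 mcg/min
3929.545 mcg/min × 60 min/hr = 235772.7 mcg/hr
Rate = 235772.7 mcg/hr ÷ 6927.757 mcg/mL = 34.03306 mL/hr
Time remaining = 193.5726 mL ÷ 34.03306 mL/hr = 5.687781 hr

5.7 hours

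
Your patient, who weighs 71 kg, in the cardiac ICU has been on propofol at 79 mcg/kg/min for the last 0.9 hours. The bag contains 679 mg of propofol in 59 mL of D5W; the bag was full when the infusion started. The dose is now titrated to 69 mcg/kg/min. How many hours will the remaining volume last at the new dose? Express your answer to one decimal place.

Initial rate:
Dose = 79 mcg/kg/min × 71 kg = 5609 mcg/min
5609 mcg/min × 60 min/hr = 336540 mcg/hr
Concentration = 679 mg ÷ 59 mL = 11.50847 mg/mL = 11508.47 mcg/mL
Rate = 336540 mcg/hr ÷ 11508.47 mcg/mL = 29.2428 mL/hr
Volume infused so far = 29.2428 mL/hr × 0.9 hr = 26.31852 mL
Volume remaining = 59 − 26.31852 = 32.68148 mL
New rate:
Dose = 69 mcg/kg/min × 71 kg = 4899 mcg/min
4899 mcg/min × 60 min/hr = 293940 mcg/hr
Rate = 293940 mcg/hr ÷ 11508.47 mcg/mL = 25.54118 mL/hr
Time remaining = 32.68148 mL ÷ 25.54118 mL/hr = 1.27956 hr

1.3 hours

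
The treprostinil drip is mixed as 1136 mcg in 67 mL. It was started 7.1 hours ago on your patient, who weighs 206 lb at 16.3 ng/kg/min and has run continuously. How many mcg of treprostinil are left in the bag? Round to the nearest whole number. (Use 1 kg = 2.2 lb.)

486 mcg

Weight = 206 lb ÷ 2.2 lb/kg = 93.63636 kg
Dose = 16.3 ng/kg/min × 93.63636 kg = 1526.273 ng/min
1526.273 ng/min × 60 min/hr = 91576.36 ng/hr
Concentration = 1136 mcg ÷ 67 mL = 16.95522 mcg/mL = 16955.22 ng/mL
Rate = 91576.36 ng/hr ÷ 16955.22 ng/mL = 5.401071 mL/hr
Volume infused = 5.401071 mL/hr × 7.1 hr = 38.3476 mL
Volume remaining = 67 − 38.3476 = 28.6524 mL
Drug remaining = 28.6524 mL × 16955.22 ng/mL = 485807.8 ng = 485.8078 mcg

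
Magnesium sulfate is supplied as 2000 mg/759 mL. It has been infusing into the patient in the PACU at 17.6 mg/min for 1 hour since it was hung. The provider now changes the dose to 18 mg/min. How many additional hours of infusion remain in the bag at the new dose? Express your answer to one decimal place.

Initial rate:
17.6 mg/min × 60 min/hr = 1056 mg/hr
Concentration = 2000 mg ÷ 759 mL = 2.635046 mg/mL
Rate = 1056 mg/hr ÷ 2.635046 mg/mL = 400.752 mL/hr
Volume infused so far = 400.752 mL/hr × 1 hr = 400.752 mL
Volume remaining = 759 − 400.752 = 358.248 mL
New rate:
18 mg/min × 60 min/hr = 1080 mg/hr
Rate = 1080 mg/hr ÷ 2.635046 mg/mL = 409.86 mL/hr
Time remaining = 358.248 mL ÷ 409.86 mL/hr = 0.8740741 hr

0.9 hours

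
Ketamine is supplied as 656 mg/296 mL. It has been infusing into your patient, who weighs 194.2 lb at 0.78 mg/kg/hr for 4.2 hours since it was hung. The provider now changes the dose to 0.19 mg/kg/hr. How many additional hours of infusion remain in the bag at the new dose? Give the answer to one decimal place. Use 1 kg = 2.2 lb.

21.9 hours

Initial rate:
Weight = 194.2 lb ÷ 2.2 lb/kg = 88.27273 kg
Dose = 0.78 mg/kg/hr × 88.27273 kg = 68.85273 mg/hr
Concentration = 656 mg ÷ 296 mL = 2.216216 mg/mL
Rate = 68.85273 mg/hr ÷ 2.216216 mg/mL = 31.06769 mL/hr
Volume infused so far = 31.06769 mL/hr × 4.2 hr = 130.4843 mL
Volume remaining = 296 − 130.4843 = 165.5157 mL
New rate:
Dose = 0.19 mg/kg/hr × 88.27273 kg = 16.77182 mg/hr
Rate = 16.77182 mg/hr ÷ 2.216216 mg/mL = 7.567772 mL/hr
Time remaining = 165.5157 mL ÷ 7.567772 mL/hr = 21.87113 hr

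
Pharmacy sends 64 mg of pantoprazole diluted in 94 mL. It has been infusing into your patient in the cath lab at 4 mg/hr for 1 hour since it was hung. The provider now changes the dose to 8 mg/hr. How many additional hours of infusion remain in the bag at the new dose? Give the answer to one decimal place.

Initial rate:
Concentration = 64 mg ÷ 94 mL = 0.6808511 mg/mL
Rate = 4 mg/hr ÷ 0.6808511 mg/mL = 5.875 mL/hr
Volume infused so far = 5.875 mL/hr × 1 hr = 5.875 mL
Volume remaining = 94 − 5.875 = 88.125 mL
New rate:
Rate = 8 mg/hr ÷ 0.6808511 mg/mL = 11.75 mL/hr
Time remaining = 88.125 mL ÷ 11.75 mL/hr = 7.5 hr

7.5 hours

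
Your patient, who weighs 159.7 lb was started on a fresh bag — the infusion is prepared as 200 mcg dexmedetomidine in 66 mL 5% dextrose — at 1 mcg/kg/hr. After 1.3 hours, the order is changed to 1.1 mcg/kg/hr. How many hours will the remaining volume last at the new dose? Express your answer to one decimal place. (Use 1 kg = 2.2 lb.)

1.3 hours

Initial rate:
Weight = 159.7 lb ÷ 2.2 lb/kg = 72.59091 kg
Dose = 1 mcg/kg/hr × 72.59091 kg = 72.59091 mcg/hr
Concentration = 200 mcg ÷ 66 mL = 3.030303 mcg/mL
Rate = 72.59091 mcg/hr ÷ 3.030303 mcg/mL = 23.955 mL/hr
Volume infused so far = 23.955 mL/hr × 1.3 hr = 31.1415 mL
Volume remaining = 66 − 31.1415 = 34.8585 mL
New rate:
Dose = 1.1 mcg/kg/hr × 72.59091 kg = 79.85 mcg/hr
Rate = 79.85 mcg/hr ÷ 3.030303 mcg/mL = 26.3505 mL/hr
Time remaining = 34.8585 mL ÷ 26.3505 mL/hr = 1.322878 hr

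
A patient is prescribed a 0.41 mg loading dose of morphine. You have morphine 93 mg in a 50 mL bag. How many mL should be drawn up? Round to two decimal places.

0.22 mL

Concentration = 93 mg ÷ 50 mL = 1.86 mg/mL
Volume = 0.41 mg ÷ 1.86 mg/mL = 0.2204301 mL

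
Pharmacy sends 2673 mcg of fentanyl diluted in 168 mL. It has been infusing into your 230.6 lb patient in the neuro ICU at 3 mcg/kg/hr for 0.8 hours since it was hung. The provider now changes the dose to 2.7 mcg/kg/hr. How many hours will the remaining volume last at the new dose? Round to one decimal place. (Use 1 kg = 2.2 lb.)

Initial rate:
Weight = 230.6 lb ÷ 2.2 lb/kg = 104.8182 kg
Dose = 3 mcg/kg/hr × 104.8182 kg = 314.4545 mcg/hr
Concentration = 2673 mcg ÷ 168 mL = 15.91071 mcg/mL
Rate = 314.4545 mcg/hr ÷ 15.91071 mcg/mL = 19.7637 mL/hr
Volume infused so far = 19.7637 mL/hr × 0.8 hr = 15.81096 mL
Volume remaining = 168 − 15.81096 = 152.189 mL
New rate:
Dose = 2.7 mcg/kg/hr × 104.8182 kg = 283.0091 mcg/hr
Rate = 283.0091 mcg/hr ÷ 15.91071 mcg/mL = 17.78733 mL/hr
Time remaining = 152.189 mL ÷ 17.78733 mL/hr = 8.556037 hr

8.6 hours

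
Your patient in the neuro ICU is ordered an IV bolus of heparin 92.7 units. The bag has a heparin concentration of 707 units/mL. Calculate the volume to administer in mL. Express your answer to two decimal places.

0.13 mL

Volume = 92.7 units ÷ 707 units/mL = 0.1311174 mL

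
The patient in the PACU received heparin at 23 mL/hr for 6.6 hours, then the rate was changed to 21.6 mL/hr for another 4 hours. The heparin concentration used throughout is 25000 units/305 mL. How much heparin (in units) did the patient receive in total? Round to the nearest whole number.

19525 units

Concentration = 25000 units ÷ 305 mL = 81.96721 units/mL
Stage 1: 23 mL/hr × 6.6 hr = 151.8 mL → 151.8 mL × 81.96721 units/mL = 12442.62 units
Stage 2: 21.6 mL/hr × 4 hr = 86.4 mL → 86.4 mL × 81.96721 units/mL = 7081.967 units
Total = 12442.62 + 7081.967 = 19524.59 units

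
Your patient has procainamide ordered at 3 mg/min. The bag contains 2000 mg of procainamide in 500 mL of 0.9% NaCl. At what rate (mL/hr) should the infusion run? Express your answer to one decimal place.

3 mg/min × 60 min/hr = 180 mg/hr
Concentration = 2000 mg ÷ 500 mL = 4 mg/mL
Rate = 180 mg/hr ÷ 4 mg/mL = 45 mL/hr

45.0 mL/hr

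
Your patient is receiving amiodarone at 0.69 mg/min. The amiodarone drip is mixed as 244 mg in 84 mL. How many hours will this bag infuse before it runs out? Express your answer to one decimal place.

0.69 mg/min × 60 min/hr = 41.4 mg/hr
Concentration = 244 mg ÷ 84 mL = 2.904762 mg/mL
Rate = 41.4 mg/hr ÷ 2.904762 mg/mL = 14.25246 mL/hr
Duration = 84 mL ÷ 14.25246 mL/hr = 5.89372 hr

5.9 hours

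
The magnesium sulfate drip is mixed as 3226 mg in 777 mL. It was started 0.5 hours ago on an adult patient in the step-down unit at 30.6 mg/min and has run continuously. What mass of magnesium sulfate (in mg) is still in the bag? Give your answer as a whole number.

30.6 mg/min × 60 min/hr = 1836 mg/hr
Concentration = 3226 mg ÷ 777 mL = 4.151866 mg/mL
Rate = 1836 mg/hr ÷ 4.151866 mg/mL = 442.2108 mL/hr
Volume infused = 442.2108 mL/hr × 0.5 hr = 221.1054 mL
Volume remaining = 777 − 221.1054 = 555.8946 mL
Drug remaining = 555.8946 mL × 4.151866 mg/mL = 2308 mg

2308 mg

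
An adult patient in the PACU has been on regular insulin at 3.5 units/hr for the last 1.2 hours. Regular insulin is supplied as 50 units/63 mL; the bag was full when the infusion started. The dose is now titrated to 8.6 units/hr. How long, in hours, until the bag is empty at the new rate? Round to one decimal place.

5.3 hours

Initial rate:
Concentration = 50 units ÷ 63 mL = 0.7936508 units/mL
Rate = 3.5 units/hr ÷ 0.7936508 units/mL = 4.41 mL/hr
Volume infused so far = 4.41 mL/hr × 1.2 hr = 5.292 mL
Volume remaining = 63 − 5.292 = 57.708 mL
New rate:
Rate = 8.6 units/hr ÷ 0.7936508 units/mL = 10.836 mL/hr
Time remaining = 57.708 mL ÷ 10.836 mL/hr = 5.325581 hr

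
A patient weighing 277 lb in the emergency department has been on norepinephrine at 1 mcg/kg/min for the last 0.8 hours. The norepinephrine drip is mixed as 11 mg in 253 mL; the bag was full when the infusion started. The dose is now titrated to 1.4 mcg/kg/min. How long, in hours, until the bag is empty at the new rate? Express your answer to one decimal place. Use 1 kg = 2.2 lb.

Initial rate:
Weight = 277 lb ÷ 2.2 lb/kg = 125.9091 kg
Dose = 1 mcg/kg/min × 125.9091 kg = 125.9091 mcg/min
125.9091 mcg/min × 60 min/hr = 7554.545 mcg/hr
Concentration = 11 mg ÷ 253 mL = 0.04347826 mg/mL = 43.47826 mcg/mL
Rate = 7554.545 mcg/hr ÷ 43.47826 mcg/mL = 173.7545 mL/hr
Volume infused so far = 173.7545 mL/hr × 0.8 hr = 139.0036 mL
Volume remaining = 253 − 139.0036 = 113.9964 mL
New rate:
Dose = 1.4 mcg/kg/min × 125.9091 kg = 176.2727 mcg/min
176.2727 mcg/min × 60 min/hr = 10576.36 mcg/hr
Rate = 10576.36 mcg/hr ÷ 43.47826 mcg/mL = 243.2564 mL/hr
Time remaining = 113.9964 mL ÷ 243.2564 mL/hr = 0.4686264 hr

0.5 hours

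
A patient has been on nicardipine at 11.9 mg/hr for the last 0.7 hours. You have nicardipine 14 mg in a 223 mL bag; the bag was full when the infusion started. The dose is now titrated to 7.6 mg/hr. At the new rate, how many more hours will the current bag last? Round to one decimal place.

0.7 hours

Initial rate:
Concentration = 14 mg ÷ 223 mL = 0.06278027 mg/mL
Rate = 11.9 mg/hr ÷ 0.06278027 mg/mL = 189.55 mL/hr
Volume infused so far = 189.55 mL/hr × 0.7 hr = 132.685 mL
Volume remaining = 223 − 132.685 = 90.315 mL
New rate:
Rate = 7.6 mg/hr ÷ 0.06278027 mg/mL = 121.0571 mL/hr
Time remaining = 90.315 mL ÷ 121.0571 mL/hr = 0.7460526 hr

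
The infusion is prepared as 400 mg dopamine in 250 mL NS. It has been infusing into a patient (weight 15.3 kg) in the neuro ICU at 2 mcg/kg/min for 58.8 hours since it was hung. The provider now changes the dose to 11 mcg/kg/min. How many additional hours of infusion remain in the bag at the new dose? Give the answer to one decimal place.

Initial rate:
Dose = 2 mcg/kg/min × 15.3 kg = 30.6 mcg/min
30.6 mcg/min × 60 min/hr = 1836 mcg/hr
Concentration = 400 mg ÷ 250 mL = 1.6 mg/mL = 1600 mcg/mL
Rate = 1836 mcg/hr ÷ 1600 mcg/mL = 1.1475 mL/hr
Volume infused so far = 1.1475 mL/hr × 58.8 hr = 67.473 mL
Volume remaining = 250 − 67.473 = 182.527 mL
New rate:
Dose = 11 mcg/kg/min × 15.3 kg = 168.3 mcg/min
168.3 mcg/min × 60 min/hr = 10098 mcg/hr
Rate = 10098 mcg/hr ÷ 1600 mcg/mL = 6.31125 mL/hr
Time remaining = 182.527 mL ÷ 6.31125 mL/hr = 28.9209 hr

28.9 hours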